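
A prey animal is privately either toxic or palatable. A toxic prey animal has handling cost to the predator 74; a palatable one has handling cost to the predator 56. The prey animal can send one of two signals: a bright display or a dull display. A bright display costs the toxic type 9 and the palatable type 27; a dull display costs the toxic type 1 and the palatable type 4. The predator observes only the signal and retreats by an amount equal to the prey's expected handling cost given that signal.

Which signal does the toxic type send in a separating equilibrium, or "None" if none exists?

bright display

Try toxic → bright display, palatable → dull display:
  If types separate, bright display earns payment 74 and dull display earns 56.
  Toxic: bright display gives 74 − 9 = 65; dull display gives 56 − 1 = 55. No deviation. ✓
  Palatable: dull display gives 56 − 4 = 52; bright display gives 74 − 27 = 47. No deviation. ✓
Both hold — the toxic type sends bright display.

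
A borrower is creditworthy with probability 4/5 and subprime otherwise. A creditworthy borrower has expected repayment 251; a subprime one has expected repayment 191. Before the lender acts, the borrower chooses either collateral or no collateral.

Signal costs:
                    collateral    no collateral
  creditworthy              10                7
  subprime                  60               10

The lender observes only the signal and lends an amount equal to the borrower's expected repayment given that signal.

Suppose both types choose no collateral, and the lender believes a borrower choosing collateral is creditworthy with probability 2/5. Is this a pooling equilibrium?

Yes

On the equilibrium path (no collateral) the lender holds the prior 4/5 and pays 4/5·251 + 1/5·191 = 239. Off-path (collateral) belief 2/5 gives 2/5·251 + 3/5·191 = 215.
Creditworthy: no collateral gives 239 − 7 = 232; collateral gives 215 − 10 = 205. Stays. ✓
Subprime: no collateral gives 239 − 10 = 229; collateral gives 215 − 60 = 155. Stays. ✓
Beliefs are Bayes-consistent on-path and both types best-respond.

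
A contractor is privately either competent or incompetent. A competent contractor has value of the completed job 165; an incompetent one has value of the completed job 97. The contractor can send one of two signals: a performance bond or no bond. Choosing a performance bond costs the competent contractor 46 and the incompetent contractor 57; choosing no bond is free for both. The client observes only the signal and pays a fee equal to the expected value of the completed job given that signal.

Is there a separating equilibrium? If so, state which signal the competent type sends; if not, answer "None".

Try competent → bond, incompetent → no bond:
  Under separation the client infers type exactly: bond → competent (pays 165), no bond → incompetent (pays 97).
  Competent: bond gives 165 − 46 = 119; no bond gives 97 − 0 = 97. No deviation. ✓
  Incompetent: no bond gives 97 − 0 = 97; bond gives 165 − 57 = 108. Would deviate. ✗
Try competent → no bond, incompetent → bond:
  Under separation the client infers type exactly: no bond → competent (pays 165), bond → incompetent (pays 97).
  Competent: no bond gives 165 − 0 = 165; bond gives 97 − 46 = 51. No deviation. ✓
  Incompetent: bond gives 97 − 57 = 40; no bond gives 165 − 0 = 165. Would deviate. ✗
Neither assignment is incentive-compatible.

None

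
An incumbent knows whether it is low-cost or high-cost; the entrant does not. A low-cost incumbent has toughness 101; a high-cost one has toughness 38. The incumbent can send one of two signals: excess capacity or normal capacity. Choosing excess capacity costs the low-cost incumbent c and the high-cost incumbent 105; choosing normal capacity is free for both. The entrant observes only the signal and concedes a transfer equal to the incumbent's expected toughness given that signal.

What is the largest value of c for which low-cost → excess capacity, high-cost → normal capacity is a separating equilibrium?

Under separation: excess capacity → low-cost (pays 101); normal capacity → high-cost (pays 38).
High-cost: 38 − 0 = 38 ≥ 101 − 105 = -4. Holds regardless of c. ✓
Low-cost: 101 − c ≥ 38 − 0, so c ≤ 101 − 38 = 63.

63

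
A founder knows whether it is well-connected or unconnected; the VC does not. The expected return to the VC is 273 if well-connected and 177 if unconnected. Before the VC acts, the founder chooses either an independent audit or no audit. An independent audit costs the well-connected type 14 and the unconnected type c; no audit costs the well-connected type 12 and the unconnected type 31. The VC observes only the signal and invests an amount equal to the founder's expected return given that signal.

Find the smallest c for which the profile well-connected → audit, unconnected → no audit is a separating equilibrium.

127

Under separation: audit → well-connected (pays 273); no audit → unconnected (pays 177).
Well-connected: 273 − 14 = 259 ≥ 177 − 12 = 165. Holds regardless of c. ✓
Unconnected: 177 − 31 ≥ 273 − c, so c ≥ 273 − 146 = 127.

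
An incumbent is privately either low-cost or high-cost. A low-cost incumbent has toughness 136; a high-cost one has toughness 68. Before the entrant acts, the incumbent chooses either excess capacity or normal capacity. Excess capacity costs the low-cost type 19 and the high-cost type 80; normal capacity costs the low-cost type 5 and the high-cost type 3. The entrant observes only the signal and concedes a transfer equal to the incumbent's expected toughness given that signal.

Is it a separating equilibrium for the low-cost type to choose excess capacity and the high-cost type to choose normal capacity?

If types separate, excess capacity earns payment 136 and normal capacity earns 68.
Low-cost: excess capacity gives 136 − 19 = 117; normal capacity gives 68 − 5 = 63. No deviation. ✓
High-cost: normal capacity gives 68 − 3 = 65; excess capacity gives 136 − 80 = 56. No deviation. ✓
Both incentive constraints hold.

Yes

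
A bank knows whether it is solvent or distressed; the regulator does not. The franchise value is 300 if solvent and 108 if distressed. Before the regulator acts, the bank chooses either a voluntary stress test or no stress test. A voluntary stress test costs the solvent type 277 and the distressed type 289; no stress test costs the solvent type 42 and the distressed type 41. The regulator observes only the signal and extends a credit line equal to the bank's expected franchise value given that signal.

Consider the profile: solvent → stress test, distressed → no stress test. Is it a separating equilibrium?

No

Under separation the regulator infers type exactly: stress test → solvent (pays 300), no stress test → distressed (pays 108).
Solvent: stress test gives 300 − 277 = 23; no stress test gives 108 − 42 = 66. Would deviate. ✗
Distressed: no stress test gives 108 − 41 = 67; stress test gives 300 − 289 = 11. No deviation. ✓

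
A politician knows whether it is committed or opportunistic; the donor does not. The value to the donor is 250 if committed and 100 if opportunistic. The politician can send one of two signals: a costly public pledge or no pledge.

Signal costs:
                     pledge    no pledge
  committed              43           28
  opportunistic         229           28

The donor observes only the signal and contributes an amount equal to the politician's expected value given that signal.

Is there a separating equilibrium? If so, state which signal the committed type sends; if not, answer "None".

pledge

Try committed → pledge, opportunistic → no pledge:
  If types separate, pledge earns payment 250 and no pledge earns 100.
  Committed: pledge gives 250 − 43 = 207; no pledge gives 100 − 28 = 72. No deviation. ✓
  Opportunistic: no pledge gives 100 − 28 = 72; pledge gives 250 − 229 = 21. No deviation. ✓
Both hold — the committed type sends pledge.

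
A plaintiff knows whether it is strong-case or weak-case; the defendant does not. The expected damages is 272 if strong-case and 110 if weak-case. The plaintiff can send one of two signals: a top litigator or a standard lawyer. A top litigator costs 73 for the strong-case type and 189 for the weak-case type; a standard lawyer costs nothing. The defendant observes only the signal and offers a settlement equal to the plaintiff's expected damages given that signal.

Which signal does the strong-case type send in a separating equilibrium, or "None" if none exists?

Try strong-case → top litigator, weak-case → standard lawyer:
  If types separate, top litigator earns payment 272 and standard lawyer earns 110.
  Strong-case: top litigator gives 272 − 73 = 199; standard lawyer gives 110 − 0 = 110. No deviation. ✓
  Weak-case: standard lawyer gives 110 − 0 = 110; top litigator gives 272 − 189 = 83. No deviation. ✓
Both hold — the strong-case type sends top litigator.

top litigator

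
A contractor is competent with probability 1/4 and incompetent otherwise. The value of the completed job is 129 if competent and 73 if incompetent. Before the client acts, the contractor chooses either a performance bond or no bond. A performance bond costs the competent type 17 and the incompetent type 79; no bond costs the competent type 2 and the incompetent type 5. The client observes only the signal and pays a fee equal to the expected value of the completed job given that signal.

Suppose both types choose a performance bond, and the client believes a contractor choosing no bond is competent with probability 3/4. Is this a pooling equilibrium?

No

At the pooled signal (bond) the client holds the prior 1/4 and pays 1/4·129 + 3/4·73 = 87. Off-path (no bond) belief 3/4 gives 3/4·129 + 1/4·73 = 115.
Competent: bond gives 87 − 17 = 70; no bond gives 115 − 2 = 113. Deviates. ✗
Incompetent: bond gives 87 − 79 = 8; no bond gives 115 − 5 = 110. Deviates. ✗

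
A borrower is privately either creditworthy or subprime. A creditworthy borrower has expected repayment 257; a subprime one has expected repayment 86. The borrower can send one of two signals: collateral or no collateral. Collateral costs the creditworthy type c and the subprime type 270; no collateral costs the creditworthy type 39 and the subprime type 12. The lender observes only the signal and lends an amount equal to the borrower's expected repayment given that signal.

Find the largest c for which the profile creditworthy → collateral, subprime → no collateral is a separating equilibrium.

Under separation: collateral → creditworthy (pays 257); no collateral → subprime (pays 86).
Subprime: 86 − 12 = 74 ≥ 257 − 270 = -13. Holds regardless of c. ✓
Creditworthy: 257 − c ≥ 86 − 39, so c ≤ 257 − 47 = 210.

210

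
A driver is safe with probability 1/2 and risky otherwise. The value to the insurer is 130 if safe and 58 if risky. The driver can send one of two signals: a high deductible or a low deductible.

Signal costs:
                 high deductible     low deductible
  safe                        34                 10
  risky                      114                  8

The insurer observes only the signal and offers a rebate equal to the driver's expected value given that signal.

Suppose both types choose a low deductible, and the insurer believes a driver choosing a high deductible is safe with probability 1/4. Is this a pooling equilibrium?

Yes

On the equilibrium path (low deductible) the insurer holds the prior 1/2 and pays 1/2·130 + 1/2·58 = 94. Off-path (high deductible) belief 1/4 gives 1/4·130 + 3/4·58 = 76.
Safe: low deductible gives 94 − 10 = 84; high deductible gives 76 − 34 = 42. Stays. ✓
Risky: low deductible gives 94 − 8 = 86; high deductible gives 76 − 114 = -38. Stays. ✓
Beliefs are Bayes-consistent on-path and both types best-respond.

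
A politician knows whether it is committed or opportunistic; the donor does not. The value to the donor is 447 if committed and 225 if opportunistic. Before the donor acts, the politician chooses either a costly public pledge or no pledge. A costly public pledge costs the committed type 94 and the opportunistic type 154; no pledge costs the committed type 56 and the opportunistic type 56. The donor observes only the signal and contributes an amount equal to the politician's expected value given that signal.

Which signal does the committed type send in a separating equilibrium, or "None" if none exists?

Try committed → pledge, opportunistic → no pledge:
  Under separation the donor infers type exactly: pledge → committed (pays 447), no pledge → opportunistic (pays 225).
  Committed: pledge gives 447 − 94 = 353; no pledge gives 225 − 56 = 169. No deviation. ✓
  Opportunistic: no pledge gives 225 − 56 = 169; pledge gives 447 − 154 = 293. Would deviate. ✗
Try committed → no pledge, opportunistic → pledge:
  Under separation the donor infers type exactly: no pledge → committed (pays 447), pledge → opportunistic (pays 225).
  Committed: no pledge gives 447 − 56 = 391; pledge gives 225 − 94 = 131. No deviation. ✓
  Opportunistic: pledge gives 225 − 154 = 71; no pledge gives 447 − 56 = 391. Would deviate. ✗
Neither assignment is incentive-compatible.

None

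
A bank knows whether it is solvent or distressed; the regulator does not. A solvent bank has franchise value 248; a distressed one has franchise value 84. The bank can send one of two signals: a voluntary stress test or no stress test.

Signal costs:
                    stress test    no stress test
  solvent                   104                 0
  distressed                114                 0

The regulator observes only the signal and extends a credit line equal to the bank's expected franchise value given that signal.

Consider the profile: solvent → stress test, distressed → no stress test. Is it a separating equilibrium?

Under separation the regulator infers type exactly: stress test → solvent (pays 248), no stress test → distressed (pays 84).
Solvent: stress test gives 248 − 104 = 144; no stress test gives 84 − 0 = 84. No deviation. ✓
Distressed: no stress test gives 84 − 0 = 84; stress test gives 248 − 114 = 134. Would deviate. ✗

No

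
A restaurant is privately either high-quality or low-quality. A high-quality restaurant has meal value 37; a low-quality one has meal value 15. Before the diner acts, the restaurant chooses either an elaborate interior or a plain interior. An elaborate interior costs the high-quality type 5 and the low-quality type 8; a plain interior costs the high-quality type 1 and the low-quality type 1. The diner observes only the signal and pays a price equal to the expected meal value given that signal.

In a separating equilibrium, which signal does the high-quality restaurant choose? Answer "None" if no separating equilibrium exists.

Try high-quality → elaborate interior, low-quality → plain interior:
  Under separation the diner infers type exactly: elaborate interior → high-quality (pays 37), plain interior → low-quality (pays 15).
  High-quality: elaborate interior gives 37 − 5 = 32; plain interior gives 15 − 1 = 14. No deviation. ✓
  Low-quality: plain interior gives 15 − 1 = 14; elaborate interior gives 37 − 8 = 29. Would deviate. ✗
Try high-quality → plain interior, low-quality → elaborate interior:
  Under separation the diner infers type exactly: plain interior → high-quality (pays 37), elaborate interior → low-quality (pays 15).
  High-quality: plain interior gives 37 − 1 = 36; elaborate interior gives 15 − 5 = 10. No deviation. ✓
  Low-quality: elaborate interior gives 15 − 8 = 7; plain interior gives 37 − 1 = 36. Would deviate. ✗
Neither assignment is incentive-compatible.

None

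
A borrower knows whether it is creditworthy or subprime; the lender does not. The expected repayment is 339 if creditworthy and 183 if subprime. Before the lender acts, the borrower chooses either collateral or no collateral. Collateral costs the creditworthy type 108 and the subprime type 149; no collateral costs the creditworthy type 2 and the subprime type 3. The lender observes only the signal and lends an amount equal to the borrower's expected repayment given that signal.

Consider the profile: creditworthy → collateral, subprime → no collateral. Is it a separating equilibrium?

If types separate, collateral earns payment 339 and no collateral earns 183.
Creditworthy: collateral gives 339 − 108 = 231; no collateral gives 183 − 2 = 181. No deviation. ✓
Subprime: no collateral gives 183 − 3 = 180; collateral gives 339 − 149 = 190. Would deviate. ✗

No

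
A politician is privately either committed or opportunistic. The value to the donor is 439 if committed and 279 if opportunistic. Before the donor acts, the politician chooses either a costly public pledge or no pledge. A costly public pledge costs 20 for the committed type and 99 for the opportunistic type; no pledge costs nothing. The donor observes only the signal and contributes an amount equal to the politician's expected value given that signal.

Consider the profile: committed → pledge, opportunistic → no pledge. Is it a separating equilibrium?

No

If types separate, pledge earns payment 439 and no pledge earns 279.
Committed: pledge gives 439 − 20 = 419; no pledge gives 279 − 0 = 279. No deviation. ✓
Opportunistic: no pledge gives 279 − 0 = 279; pledge gives 439 − 99 = 340. Would deviate. ✗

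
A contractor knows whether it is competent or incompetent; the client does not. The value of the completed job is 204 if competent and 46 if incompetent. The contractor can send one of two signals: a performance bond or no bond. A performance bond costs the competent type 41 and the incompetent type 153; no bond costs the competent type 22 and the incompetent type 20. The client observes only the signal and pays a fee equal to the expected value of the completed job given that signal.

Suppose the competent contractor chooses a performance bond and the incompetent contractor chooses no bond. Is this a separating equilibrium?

If types separate, bond earns payment 204 and no bond earns 46.
Competent: bond gives 204 − 41 = 163; no bond gives 46 − 22 = 24. No deviation. ✓
Incompetent: no bond gives 46 − 20 = 26; bond gives 204 − 153 = 51. Would deviate. ✗

No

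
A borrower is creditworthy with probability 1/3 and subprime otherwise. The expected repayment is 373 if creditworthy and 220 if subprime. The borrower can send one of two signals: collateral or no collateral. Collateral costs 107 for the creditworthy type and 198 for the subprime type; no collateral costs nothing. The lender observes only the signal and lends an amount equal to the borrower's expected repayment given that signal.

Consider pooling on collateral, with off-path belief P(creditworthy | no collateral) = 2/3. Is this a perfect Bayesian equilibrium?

No

At the pooled signal (collateral) the lender holds the prior 1/3 and pays 1/3·373 + 2/3·220 = 271. Off-path (no collateral) belief 2/3 gives 2/3·373 + 1/3·220 = 322.
Creditworthy: collateral gives 271 − 107 = 164; no collateral gives 322 − 0 = 322. Deviates. ✗
Subprime: collateral gives 271 − 198 = 73; no collateral gives 322 − 0 = 322. Deviates. ✗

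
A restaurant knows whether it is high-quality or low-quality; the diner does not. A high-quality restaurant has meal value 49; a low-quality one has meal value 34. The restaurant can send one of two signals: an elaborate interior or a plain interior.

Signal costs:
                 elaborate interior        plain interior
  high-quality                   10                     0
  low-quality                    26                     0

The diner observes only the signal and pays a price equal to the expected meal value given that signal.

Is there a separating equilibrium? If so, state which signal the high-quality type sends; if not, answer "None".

Try high-quality → elaborate interior, low-quality → plain interior:
  Under separation the diner infers type exactly: elaborate interior → high-quality (pays 49), plain interior → low-quality (pays 34).
  High-quality: elaborate interior gives 49 − 10 = 39; plain interior gives 34 − 0 = 34. No deviation. ✓
  Low-quality: plain interior gives 34 − 0 = 34; elaborate interior gives 49 − 26 = 23. No deviation. ✓
Both hold — the high-quality type sends elaborate interior.

elaborate interior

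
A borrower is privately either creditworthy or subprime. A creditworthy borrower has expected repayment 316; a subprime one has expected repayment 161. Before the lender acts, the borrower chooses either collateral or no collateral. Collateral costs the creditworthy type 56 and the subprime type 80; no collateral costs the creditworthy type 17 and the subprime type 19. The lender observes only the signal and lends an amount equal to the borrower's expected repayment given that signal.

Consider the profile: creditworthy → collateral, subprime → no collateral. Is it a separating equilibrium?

If types separate, collateral earns payment 316 and no collateral earns 161.
Creditworthy: collateral gives 316 − 56 = 260; no collateral gives 161 − 17 = 144. No deviation. ✓
Subprime: no collateral gives 161 − 19 = 142; collateral gives 316 − 80 = 236. Would deviate. ✗

No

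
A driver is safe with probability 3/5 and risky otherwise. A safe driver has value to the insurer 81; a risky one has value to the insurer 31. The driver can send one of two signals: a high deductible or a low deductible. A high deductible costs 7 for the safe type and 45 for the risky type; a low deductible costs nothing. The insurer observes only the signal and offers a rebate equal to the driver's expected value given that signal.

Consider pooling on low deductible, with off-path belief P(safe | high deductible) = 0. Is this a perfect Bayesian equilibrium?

Yes

At the pooled signal (low deductible) the insurer holds the prior 3/5 and pays 3/5·81 + 2/5·31 = 61. Off-path (high deductible) belief 0 gives 0·81 + 1·31 = 31.
Safe: low deductible gives 61 − 0 = 61; high deductible gives 31 − 7 = 24. Stays. ✓
Risky: low deductible gives 61 − 0 = 61; high deductible gives 31 − 45 = -14. Stays. ✓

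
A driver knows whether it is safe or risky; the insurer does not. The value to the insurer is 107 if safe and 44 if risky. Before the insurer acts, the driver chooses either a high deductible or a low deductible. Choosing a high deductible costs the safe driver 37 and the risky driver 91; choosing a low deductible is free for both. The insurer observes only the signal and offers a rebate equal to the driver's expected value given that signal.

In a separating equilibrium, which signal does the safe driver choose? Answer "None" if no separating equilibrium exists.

Try safe → high deductible, risky → low deductible:
  Under separation the insurer infers type exactly: high deductible → safe (pays 107), low deductible → risky (pays 44).
  Safe: high deductible gives 107 − 37 = 70; low deductible gives 44 − 0 = 44. No deviation. ✓
  Risky: low deductible gives 44 − 0 = 44; high deductible gives 107 − 91 = 16. No deviation. ✓
Both hold — the safe type sends high deductible.

high deductible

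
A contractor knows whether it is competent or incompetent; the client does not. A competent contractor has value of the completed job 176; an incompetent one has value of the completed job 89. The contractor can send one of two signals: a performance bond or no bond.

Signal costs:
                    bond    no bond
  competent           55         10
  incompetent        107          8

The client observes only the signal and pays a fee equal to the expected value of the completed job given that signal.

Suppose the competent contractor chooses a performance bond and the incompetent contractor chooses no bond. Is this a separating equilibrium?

If types separate, bond earns payment 176 and no bond earns 89.
Competent: bond gives 176 − 55 = 121; no bond gives 89 − 10 = 79. No deviation. ✓
Incompetent: no bond gives 89 − 8 = 81; bond gives 176 − 107 = 69. No deviation. ✓
Neither type gains from mimicking the other.

Yes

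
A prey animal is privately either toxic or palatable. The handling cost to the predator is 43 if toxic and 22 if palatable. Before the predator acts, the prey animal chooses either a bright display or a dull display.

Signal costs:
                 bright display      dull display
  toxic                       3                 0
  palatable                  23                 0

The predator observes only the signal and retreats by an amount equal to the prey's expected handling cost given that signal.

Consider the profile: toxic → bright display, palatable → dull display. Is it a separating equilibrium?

Under separation the predator infers type exactly: bright display → toxic (pays 43), dull display → palatable (pays 22).
Toxic: bright display gives 43 − 3 = 40; dull display gives 22 − 0 = 22. No deviation. ✓
Palatable: dull display gives 22 − 0 = 22; bright display gives 43 − 23 = 20. No deviation. ✓
Both incentive constraints hold.

Yes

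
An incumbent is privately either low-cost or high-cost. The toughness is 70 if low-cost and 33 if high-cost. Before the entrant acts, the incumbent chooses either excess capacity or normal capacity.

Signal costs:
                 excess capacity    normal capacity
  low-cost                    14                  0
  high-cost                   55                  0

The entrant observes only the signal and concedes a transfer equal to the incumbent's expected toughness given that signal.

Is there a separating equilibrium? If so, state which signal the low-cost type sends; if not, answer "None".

Try low-cost → excess capacity, high-cost → normal capacity:
  If types separate, excess capacity earns payment 70 and normal capacity earns 33.
  Low-cost: excess capacity gives 70 − 14 = 56; normal capacity gives 33 − 0 = 33. No deviation. ✓
  High-cost: normal capacity gives 33 − 0 = 33; excess capacity gives 70 − 55 = 15. No deviation. ✓
Both hold — the low-cost type sends excess capacity.

excess capacity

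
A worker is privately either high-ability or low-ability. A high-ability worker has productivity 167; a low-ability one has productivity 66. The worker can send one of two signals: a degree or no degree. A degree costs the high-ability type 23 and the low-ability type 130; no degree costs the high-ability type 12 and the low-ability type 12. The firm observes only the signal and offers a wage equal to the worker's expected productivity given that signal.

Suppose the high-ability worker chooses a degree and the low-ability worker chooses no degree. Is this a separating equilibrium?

If types separate, degree earns payment 167 and no degree earns 66.
High-ability: degree gives 167 − 23 = 144; no degree gives 66 − 12 = 54. No deviation. ✓
Low-ability: no degree gives 66 − 12 = 54; degree gives 167 − 130 = 37. No deviation. ✓
Neither type gains from mimicking the other.

Yes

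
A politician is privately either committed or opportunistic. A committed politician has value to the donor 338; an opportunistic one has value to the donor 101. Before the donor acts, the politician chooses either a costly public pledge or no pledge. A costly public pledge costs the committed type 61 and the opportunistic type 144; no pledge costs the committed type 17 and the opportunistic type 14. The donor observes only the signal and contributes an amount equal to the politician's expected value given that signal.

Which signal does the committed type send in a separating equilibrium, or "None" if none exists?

None

Try committed → pledge, opportunistic → no pledge:
  If types separate, pledge earns payment 338 and no pledge earns 101.
  Committed: pledge gives 338 − 61 = 277; no pledge gives 101 − 17 = 84. No deviation. ✓
  Opportunistic: no pledge gives 101 − 14 = 87; pledge gives 338 − 144 = 194. Would deviate. ✗
Try committed → no pledge, opportunistic → pledge:
  If types separate, no pledge earns payment 338 and pledge earns 101.
  Committed: no pledge gives 338 − 17 = 321; pledge gives 101 − 61 = 40. No deviation. ✓
  Opportunistic: pledge gives 101 − 144 = -43; no pledge gives 338 − 14 = 324. Would deviate. ✗
Neither assignment is incentive-compatible.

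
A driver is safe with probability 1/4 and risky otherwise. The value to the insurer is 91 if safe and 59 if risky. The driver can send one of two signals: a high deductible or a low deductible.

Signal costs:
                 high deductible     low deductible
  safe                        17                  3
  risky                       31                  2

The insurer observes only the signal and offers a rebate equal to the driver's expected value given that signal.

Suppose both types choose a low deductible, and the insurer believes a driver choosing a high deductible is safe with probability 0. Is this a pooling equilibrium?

Yes

On the equilibrium path (low deductible) the insurer holds the prior 1/4 and pays 1/4·91 + 3/4·59 = 67. Off-path (high deductible) belief 0 gives 0·91 + 1·59 = 59.
Safe: low deductible gives 67 − 3 = 64; high deductible gives 59 − 17 = 42. Stays. ✓
Risky: low deductible gives 67 − 2 = 65; high deductible gives 59 − 31 = 28. Stays. ✓
Beliefs are Bayes-consistent on-path and both types best-respond.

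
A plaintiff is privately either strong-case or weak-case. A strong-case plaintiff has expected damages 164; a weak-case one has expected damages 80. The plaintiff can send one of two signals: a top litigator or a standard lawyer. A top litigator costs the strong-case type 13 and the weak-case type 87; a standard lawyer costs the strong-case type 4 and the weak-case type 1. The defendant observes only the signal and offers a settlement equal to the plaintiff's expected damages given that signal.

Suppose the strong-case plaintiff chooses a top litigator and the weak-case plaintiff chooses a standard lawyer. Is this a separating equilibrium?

Yes

Under separation the defendant infers type exactly: top litigator → strong-case (pays 164), standard lawyer → weak-case (pays 80).
Strong-case: top litigator gives 164 − 13 = 151; standard lawyer gives 80 − 4 = 76. No deviation. ✓
Weak-case: standard lawyer gives 80 − 1 = 79; top litigator gives 164 − 87 = 77. No deviation. ✓
Neither type gains from mimicking the other.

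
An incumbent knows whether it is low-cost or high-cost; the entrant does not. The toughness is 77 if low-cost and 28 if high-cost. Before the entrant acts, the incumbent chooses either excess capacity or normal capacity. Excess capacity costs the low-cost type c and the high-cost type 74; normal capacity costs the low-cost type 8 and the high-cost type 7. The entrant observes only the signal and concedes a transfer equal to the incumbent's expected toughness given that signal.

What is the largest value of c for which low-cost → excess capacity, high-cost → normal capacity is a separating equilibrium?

57

Under separation: excess capacity → low-cost (pays 77); normal capacity → high-cost (pays 28).
High-cost: 28 − 7 = 21 ≥ 77 − 74 = 3. Holds regardless of c. ✓
Low-cost: 77 − c ≥ 28 − 8, so c ≤ 77 − 20 = 57.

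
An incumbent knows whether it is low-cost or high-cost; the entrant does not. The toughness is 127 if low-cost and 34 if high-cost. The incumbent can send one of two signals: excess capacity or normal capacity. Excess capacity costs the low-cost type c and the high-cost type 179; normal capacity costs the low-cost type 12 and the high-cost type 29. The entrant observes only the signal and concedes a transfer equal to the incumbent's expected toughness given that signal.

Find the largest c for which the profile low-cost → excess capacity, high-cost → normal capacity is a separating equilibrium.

Under separation: excess capacity → low-cost (pays 127); normal capacity → high-cost (pays 34).
High-cost: 34 − 29 = 5 ≥ 127 − 179 = -52. Holds regardless of c. ✓
Low-cost: 127 − c ≥ 34 − 12, so c ≤ 127 − 22 = 105.

105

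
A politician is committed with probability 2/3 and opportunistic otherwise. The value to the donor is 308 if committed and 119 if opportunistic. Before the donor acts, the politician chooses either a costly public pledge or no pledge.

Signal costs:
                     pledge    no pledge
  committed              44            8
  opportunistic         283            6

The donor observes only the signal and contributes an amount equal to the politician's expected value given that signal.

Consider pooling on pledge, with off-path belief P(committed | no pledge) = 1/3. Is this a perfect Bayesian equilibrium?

On the equilibrium path (pledge) the donor holds the prior 2/3 and pays 2/3·308 + 1/3·119 = 245. Off-path (no pledge) belief 1/3 gives 1/3·308 + 2/3·119 = 182.
Committed: pledge gives 245 − 44 = 201; no pledge gives 182 − 8 = 174. Stays. ✓
Opportunistic: pledge gives 245 − 283 = -38; no pledge gives 182 − 6 = 176. Deviates. ✗

No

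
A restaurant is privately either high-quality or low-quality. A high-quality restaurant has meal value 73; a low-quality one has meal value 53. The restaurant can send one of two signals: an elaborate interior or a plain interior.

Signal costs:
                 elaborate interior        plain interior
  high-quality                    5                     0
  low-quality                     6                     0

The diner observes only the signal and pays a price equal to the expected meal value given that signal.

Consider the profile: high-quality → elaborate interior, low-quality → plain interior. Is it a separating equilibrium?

No

If types separate, elaborate interior earns payment 73 and plain interior earns 53.
High-quality: elaborate interior gives 73 − 5 = 68; plain interior gives 53 − 0 = 53. No deviation. ✓
Low-quality: plain interior gives 53 − 0 = 53; elaborate interior gives 73 − 6 = 67. Would deviate. ✗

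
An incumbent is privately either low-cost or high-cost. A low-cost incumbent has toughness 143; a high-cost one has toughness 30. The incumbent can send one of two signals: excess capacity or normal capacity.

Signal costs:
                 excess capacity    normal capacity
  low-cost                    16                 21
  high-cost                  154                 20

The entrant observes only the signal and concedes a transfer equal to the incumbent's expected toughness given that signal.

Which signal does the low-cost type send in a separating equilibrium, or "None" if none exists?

Try low-cost → excess capacity, high-cost → normal capacity:
  If types separate, excess capacity earns payment 143 and normal capacity earns 30.
  Low-cost: excess capacity gives 143 − 16 = 127; normal capacity gives 30 − 21 = 9. No deviation. ✓
  High-cost: normal capacity gives 30 − 20 = 10; excess capacity gives 143 − 154 = -11. No deviation. ✓
Both hold — the low-cost type sends excess capacity.

excess capacity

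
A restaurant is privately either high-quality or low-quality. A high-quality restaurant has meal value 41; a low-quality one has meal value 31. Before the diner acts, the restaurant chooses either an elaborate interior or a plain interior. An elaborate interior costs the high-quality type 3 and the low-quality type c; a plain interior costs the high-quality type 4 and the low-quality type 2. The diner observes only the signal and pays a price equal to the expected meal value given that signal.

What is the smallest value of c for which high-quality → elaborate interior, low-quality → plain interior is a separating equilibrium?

12

Under separation: elaborate interior → high-quality (pays 41); plain interior → low-quality (pays 31).
High-quality: 41 − 3 = 38 ≥ 31 − 4 = 27. Holds regardless of c. ✓
Low-quality: 31 − 2 ≥ 41 − c, so c ≥ 41 − 29 = 12.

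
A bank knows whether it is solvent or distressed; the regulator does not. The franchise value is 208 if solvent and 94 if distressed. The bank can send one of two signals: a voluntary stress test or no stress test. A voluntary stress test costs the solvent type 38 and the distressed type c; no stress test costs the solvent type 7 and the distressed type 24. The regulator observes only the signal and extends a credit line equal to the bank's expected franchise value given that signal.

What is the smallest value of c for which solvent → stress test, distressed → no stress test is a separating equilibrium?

Under separation: stress test → solvent (pays 208); no stress test → distressed (pays 94).
Solvent: 208 − 38 = 170 ≥ 94 − 7 = 87. Holds regardless of c. ✓
Distressed: 94 − 24 ≥ 208 − c, so c ≥ 208 − 70 = 138.

138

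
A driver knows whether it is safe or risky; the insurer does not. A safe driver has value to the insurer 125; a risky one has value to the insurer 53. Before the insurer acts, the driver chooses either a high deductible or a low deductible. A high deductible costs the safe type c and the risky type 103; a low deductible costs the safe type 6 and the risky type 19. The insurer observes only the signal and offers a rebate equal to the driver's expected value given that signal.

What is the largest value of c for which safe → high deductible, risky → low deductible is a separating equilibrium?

78

Under separation: high deductible → safe (pays 125); low deductible → risky (pays 53).
Risky: 53 − 19 = 34 ≥ 125 − 103 = 22. Holds regardless of c. ✓
Safe: 125 − c ≥ 53 − 6, so c ≤ 125 − 47 = 78.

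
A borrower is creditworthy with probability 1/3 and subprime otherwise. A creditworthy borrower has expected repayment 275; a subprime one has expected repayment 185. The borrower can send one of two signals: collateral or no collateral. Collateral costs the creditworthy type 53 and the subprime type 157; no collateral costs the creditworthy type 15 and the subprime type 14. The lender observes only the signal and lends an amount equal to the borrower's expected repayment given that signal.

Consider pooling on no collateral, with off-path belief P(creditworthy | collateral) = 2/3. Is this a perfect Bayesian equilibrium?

On the equilibrium path (no collateral) the lender holds the prior 1/3 and pays 1/3·275 + 2/3·185 = 215. Off-path (collateral) belief 2/3 gives 2/3·275 + 1/3·185 = 245.
Creditworthy: no collateral gives 215 − 15 = 200; collateral gives 245 − 53 = 192. Stays. ✓
Subprime: no collateral gives 215 − 14 = 201; collateral gives 245 − 157 = 88. Stays. ✓
Beliefs are Bayes-consistent on-path and both types best-respond.

Yes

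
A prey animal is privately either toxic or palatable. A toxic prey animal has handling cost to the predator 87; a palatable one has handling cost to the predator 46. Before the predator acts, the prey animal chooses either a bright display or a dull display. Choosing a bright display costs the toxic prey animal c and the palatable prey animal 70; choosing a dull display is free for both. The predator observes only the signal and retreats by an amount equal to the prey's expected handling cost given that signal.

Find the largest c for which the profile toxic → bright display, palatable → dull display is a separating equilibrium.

41

Under separation: bright display → toxic (pays 87); dull display → palatable (pays 46).
Palatable: 46 − 0 = 46 ≥ 87 − 70 = 17. Holds regardless of c. ✓
Toxic: 87 − c ≥ 46 − 0, so c ≤ 87 − 46 = 41.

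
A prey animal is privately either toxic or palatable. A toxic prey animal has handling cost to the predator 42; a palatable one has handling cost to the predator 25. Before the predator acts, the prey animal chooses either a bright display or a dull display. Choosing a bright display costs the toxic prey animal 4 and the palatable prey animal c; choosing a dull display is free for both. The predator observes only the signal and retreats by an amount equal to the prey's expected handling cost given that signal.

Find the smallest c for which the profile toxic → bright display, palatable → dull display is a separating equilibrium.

17

Under separation: bright display → toxic (pays 42); dull display → palatable (pays 25).
Toxic: 42 − 4 = 38 ≥ 25 − 0 = 25. Holds regardless of c. ✓
Palatable: 25 − 0 ≥ 42 − c, so c ≥ 42 − 25 = 17.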